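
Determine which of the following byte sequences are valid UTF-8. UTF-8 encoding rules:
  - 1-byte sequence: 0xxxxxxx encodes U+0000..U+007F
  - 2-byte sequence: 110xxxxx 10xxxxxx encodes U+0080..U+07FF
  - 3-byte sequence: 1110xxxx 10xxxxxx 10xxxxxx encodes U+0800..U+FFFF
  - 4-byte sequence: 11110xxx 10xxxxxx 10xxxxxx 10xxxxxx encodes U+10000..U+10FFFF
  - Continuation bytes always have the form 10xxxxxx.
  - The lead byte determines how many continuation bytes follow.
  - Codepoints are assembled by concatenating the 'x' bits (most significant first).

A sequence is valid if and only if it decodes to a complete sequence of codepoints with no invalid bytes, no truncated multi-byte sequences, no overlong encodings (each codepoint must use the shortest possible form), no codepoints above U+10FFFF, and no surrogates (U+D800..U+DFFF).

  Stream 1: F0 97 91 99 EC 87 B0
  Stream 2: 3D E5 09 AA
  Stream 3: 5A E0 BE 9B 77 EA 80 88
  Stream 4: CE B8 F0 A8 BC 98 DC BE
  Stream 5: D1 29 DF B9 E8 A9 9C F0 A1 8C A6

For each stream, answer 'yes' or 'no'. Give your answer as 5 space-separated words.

Stream 1: decodes cleanly. VALID
Stream 2: error at byte offset 2. INVALID
Stream 3: decodes cleanly. VALID
Stream 4: decodes cleanly. VALID
Stream 5: error at byte offset 1. INVALID

Answer: yes no yes yes no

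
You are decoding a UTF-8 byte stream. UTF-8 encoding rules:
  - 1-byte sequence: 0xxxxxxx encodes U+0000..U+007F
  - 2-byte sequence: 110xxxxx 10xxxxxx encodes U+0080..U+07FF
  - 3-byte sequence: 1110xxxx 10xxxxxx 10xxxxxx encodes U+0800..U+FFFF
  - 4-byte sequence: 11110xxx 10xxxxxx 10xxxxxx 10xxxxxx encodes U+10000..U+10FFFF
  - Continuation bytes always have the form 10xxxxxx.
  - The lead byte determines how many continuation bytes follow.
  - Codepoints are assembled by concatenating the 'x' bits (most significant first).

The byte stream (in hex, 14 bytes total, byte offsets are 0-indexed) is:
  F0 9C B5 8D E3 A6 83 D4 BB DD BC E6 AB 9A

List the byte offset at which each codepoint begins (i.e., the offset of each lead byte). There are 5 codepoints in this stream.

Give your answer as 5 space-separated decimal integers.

Answer: 0 4 7 9 11

Derivation:
Byte[0]=F0: 4-byte lead, need 3 cont bytes. acc=0x0
Byte[1]=9C: continuation. acc=(acc<<6)|0x1C=0x1C
Byte[2]=B5: continuation. acc=(acc<<6)|0x35=0x735
Byte[3]=8D: continuation. acc=(acc<<6)|0x0D=0x1CD4D
Completed: cp=U+1CD4D (starts at byte 0)
Byte[4]=E3: 3-byte lead, need 2 cont bytes. acc=0x3
Byte[5]=A6: continuation. acc=(acc<<6)|0x26=0xE6
Byte[6]=83: continuation. acc=(acc<<6)|0x03=0x3983
Completed: cp=U+3983 (starts at byte 4)
Byte[7]=D4: 2-byte lead, need 1 cont bytes. acc=0x14
Byte[8]=BB: continuation. acc=(acc<<6)|0x3B=0x53B
Completed: cp=U+053B (starts at byte 7)
Byte[9]=DD: 2-byte lead, need 1 cont bytes. acc=0x1D
Byte[10]=BC: continuation. acc=(acc<<6)|0x3C=0x77C
Completed: cp=U+077C (starts at byte 9)
Byte[11]=E6: 3-byte lead, need 2 cont bytes. acc=0x6
Byte[12]=AB: continuation. acc=(acc<<6)|0x2B=0x1AB
Byte[13]=9A: continuation. acc=(acc<<6)|0x1A=0x6ADA
Completed: cp=U+6ADA (starts at byte 11)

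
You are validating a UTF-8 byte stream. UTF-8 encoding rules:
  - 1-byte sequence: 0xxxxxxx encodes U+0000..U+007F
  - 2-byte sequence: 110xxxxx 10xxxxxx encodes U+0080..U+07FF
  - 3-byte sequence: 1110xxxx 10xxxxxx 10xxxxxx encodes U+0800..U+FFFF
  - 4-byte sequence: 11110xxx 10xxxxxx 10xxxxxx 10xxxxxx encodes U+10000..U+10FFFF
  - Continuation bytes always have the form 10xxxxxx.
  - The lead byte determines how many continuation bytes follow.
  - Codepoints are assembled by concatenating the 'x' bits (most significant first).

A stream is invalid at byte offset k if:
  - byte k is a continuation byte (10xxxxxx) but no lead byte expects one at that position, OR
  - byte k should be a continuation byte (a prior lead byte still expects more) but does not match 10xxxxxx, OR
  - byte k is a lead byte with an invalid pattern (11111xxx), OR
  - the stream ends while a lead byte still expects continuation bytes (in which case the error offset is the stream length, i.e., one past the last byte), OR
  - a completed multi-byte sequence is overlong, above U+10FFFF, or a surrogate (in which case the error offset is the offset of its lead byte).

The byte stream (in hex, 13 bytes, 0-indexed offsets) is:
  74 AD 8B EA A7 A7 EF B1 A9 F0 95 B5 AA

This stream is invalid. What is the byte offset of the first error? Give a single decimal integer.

Answer: 1

Derivation:
Byte[0]=74: 1-byte ASCII. cp=U+0074
Byte[1]=AD: INVALID lead byte (not 0xxx/110x/1110/11110)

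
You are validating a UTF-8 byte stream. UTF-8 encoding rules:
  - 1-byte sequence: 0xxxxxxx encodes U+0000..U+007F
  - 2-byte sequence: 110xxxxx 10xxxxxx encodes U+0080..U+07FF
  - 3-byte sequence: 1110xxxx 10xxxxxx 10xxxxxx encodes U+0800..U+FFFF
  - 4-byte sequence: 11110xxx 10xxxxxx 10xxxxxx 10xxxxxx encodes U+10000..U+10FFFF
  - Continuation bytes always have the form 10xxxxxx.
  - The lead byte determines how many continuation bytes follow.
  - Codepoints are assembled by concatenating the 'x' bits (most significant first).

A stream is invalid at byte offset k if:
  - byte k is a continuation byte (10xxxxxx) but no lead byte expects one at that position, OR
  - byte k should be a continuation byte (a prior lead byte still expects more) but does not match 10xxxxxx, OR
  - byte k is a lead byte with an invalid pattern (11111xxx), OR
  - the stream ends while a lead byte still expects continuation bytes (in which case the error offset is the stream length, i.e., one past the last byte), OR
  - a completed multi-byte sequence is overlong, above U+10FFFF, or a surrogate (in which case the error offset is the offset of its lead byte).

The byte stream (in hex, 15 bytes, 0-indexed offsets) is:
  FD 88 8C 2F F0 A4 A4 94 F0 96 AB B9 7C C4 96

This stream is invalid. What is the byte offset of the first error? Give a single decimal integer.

Answer: 0

Derivation:
Byte[0]=FD: INVALID lead byte (not 0xxx/110x/1110/11110)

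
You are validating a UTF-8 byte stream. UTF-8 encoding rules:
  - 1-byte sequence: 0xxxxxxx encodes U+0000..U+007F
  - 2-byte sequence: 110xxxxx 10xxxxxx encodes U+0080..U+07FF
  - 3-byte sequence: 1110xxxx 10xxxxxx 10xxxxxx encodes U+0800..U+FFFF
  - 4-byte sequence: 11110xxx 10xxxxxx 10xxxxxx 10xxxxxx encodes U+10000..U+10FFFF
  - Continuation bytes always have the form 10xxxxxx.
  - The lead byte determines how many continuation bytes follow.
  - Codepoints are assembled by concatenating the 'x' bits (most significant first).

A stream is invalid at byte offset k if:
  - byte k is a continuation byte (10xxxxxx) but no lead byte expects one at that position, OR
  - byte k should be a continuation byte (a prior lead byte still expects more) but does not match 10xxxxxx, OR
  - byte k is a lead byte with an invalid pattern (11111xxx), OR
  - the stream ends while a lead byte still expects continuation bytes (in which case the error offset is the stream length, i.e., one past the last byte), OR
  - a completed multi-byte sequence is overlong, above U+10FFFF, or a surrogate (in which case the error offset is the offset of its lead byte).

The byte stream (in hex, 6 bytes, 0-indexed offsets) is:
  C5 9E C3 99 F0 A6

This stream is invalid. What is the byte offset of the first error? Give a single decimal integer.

Byte[0]=C5: 2-byte lead, need 1 cont bytes. acc=0x5
Byte[1]=9E: continuation. acc=(acc<<6)|0x1E=0x15E
Completed: cp=U+015E (starts at byte 0)
Byte[2]=C3: 2-byte lead, need 1 cont bytes. acc=0x3
Byte[3]=99: continuation. acc=(acc<<6)|0x19=0xD9
Completed: cp=U+00D9 (starts at byte 2)
Byte[4]=F0: 4-byte lead, need 3 cont bytes. acc=0x0
Byte[5]=A6: continuation. acc=(acc<<6)|0x26=0x26
Byte[6]: stream ended, expected continuation. INVALID

Answer: 6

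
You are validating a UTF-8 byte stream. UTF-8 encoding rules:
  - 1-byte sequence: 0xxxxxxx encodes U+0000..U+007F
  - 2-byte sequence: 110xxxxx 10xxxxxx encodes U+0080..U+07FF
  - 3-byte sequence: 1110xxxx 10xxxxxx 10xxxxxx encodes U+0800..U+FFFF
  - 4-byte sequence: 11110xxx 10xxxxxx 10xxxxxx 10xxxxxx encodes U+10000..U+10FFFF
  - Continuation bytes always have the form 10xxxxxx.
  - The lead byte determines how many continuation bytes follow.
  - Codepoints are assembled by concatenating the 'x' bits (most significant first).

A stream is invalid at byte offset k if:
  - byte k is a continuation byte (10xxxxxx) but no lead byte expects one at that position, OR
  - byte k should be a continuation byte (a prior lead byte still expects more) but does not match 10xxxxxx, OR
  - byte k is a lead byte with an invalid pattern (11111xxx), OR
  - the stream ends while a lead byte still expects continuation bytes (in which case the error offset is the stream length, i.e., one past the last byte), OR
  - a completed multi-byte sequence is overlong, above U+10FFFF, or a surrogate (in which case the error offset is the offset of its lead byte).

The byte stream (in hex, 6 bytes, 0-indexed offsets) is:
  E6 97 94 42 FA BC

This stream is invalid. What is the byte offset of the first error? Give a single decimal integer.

Answer: 4

Derivation:
Byte[0]=E6: 3-byte lead, need 2 cont bytes. acc=0x6
Byte[1]=97: continuation. acc=(acc<<6)|0x17=0x197
Byte[2]=94: continuation. acc=(acc<<6)|0x14=0x65D4
Completed: cp=U+65D4 (starts at byte 0)
Byte[3]=42: 1-byte ASCII. cp=U+0042
Byte[4]=FA: INVALID lead byte (not 0xxx/110x/1110/11110)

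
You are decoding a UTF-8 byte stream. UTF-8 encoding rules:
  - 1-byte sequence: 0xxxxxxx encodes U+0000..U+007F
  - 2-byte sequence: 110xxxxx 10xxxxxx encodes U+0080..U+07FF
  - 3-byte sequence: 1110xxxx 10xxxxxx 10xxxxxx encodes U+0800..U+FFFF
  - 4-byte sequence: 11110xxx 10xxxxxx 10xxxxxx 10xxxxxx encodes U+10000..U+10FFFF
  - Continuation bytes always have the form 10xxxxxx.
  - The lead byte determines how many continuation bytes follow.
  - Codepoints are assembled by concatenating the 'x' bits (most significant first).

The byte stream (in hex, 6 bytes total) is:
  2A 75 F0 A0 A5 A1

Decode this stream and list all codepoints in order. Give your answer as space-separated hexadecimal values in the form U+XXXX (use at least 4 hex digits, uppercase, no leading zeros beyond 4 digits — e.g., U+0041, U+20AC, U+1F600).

Byte[0]=2A: 1-byte ASCII. cp=U+002A
Byte[1]=75: 1-byte ASCII. cp=U+0075
Byte[2]=F0: 4-byte lead, need 3 cont bytes. acc=0x0
Byte[3]=A0: continuation. acc=(acc<<6)|0x20=0x20
Byte[4]=A5: continuation. acc=(acc<<6)|0x25=0x825
Byte[5]=A1: continuation. acc=(acc<<6)|0x21=0x20961
Completed: cp=U+20961 (starts at byte 2)

Answer: U+002A U+0075 U+20961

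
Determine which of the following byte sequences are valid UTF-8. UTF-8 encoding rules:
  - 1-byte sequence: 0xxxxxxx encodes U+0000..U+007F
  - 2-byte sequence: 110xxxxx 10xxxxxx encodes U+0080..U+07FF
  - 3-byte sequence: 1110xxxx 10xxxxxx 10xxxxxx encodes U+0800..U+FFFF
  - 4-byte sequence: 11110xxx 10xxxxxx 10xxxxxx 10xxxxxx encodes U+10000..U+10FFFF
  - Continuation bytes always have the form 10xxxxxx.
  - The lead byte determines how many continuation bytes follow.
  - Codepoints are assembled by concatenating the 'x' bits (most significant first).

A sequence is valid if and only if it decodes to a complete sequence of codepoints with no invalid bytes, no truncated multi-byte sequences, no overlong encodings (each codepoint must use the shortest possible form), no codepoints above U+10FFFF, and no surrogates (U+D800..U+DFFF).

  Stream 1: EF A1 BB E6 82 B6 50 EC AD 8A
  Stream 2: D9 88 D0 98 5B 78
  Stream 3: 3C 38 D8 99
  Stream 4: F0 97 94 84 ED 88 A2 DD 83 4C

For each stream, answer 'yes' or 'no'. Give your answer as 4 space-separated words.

Answer: yes yes yes yes

Derivation:
Stream 1: decodes cleanly. VALID
Stream 2: decodes cleanly. VALID
Stream 3: decodes cleanly. VALID
Stream 4: decodes cleanly. VALID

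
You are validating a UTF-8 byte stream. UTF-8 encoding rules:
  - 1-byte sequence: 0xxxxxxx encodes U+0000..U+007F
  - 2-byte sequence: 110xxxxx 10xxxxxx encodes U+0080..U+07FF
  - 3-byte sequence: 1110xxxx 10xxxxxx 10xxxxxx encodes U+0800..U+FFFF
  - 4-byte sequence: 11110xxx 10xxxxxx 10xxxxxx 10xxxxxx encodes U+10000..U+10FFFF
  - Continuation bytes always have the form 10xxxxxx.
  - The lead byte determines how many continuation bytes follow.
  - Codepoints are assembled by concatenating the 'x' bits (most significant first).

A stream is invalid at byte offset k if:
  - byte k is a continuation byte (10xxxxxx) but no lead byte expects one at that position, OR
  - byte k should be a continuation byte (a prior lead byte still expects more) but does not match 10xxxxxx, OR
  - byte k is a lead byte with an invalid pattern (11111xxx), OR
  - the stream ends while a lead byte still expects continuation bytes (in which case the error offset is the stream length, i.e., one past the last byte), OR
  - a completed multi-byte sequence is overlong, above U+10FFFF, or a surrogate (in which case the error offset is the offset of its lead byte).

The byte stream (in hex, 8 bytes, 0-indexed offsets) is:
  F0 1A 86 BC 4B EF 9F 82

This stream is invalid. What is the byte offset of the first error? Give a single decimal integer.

Answer: 1

Derivation:
Byte[0]=F0: 4-byte lead, need 3 cont bytes. acc=0x0
Byte[1]=1A: expected 10xxxxxx continuation. INVALID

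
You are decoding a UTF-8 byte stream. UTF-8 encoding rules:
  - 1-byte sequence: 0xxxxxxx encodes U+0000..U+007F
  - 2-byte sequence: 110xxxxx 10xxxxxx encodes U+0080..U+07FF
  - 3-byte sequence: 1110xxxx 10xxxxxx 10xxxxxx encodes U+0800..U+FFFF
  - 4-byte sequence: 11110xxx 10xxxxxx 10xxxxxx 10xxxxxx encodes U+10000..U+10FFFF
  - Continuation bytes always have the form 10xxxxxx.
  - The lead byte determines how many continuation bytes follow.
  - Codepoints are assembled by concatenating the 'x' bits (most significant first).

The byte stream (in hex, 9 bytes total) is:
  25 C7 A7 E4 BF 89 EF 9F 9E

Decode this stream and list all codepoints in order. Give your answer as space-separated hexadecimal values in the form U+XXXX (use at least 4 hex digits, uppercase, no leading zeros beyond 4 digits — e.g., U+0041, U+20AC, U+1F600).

Byte[0]=25: 1-byte ASCII. cp=U+0025
Byte[1]=C7: 2-byte lead, need 1 cont bytes. acc=0x7
Byte[2]=A7: continuation. acc=(acc<<6)|0x27=0x1E7
Completed: cp=U+01E7 (starts at byte 1)
Byte[3]=E4: 3-byte lead, need 2 cont bytes. acc=0x4
Byte[4]=BF: continuation. acc=(acc<<6)|0x3F=0x13F
Byte[5]=89: continuation. acc=(acc<<6)|0x09=0x4FC9
Completed: cp=U+4FC9 (starts at byte 3)
Byte[6]=EF: 3-byte lead, need 2 cont bytes. acc=0xF
Byte[7]=9F: continuation. acc=(acc<<6)|0x1F=0x3DF
Byte[8]=9E: continuation. acc=(acc<<6)|0x1E=0xF7DE
Completed: cp=U+F7DE (starts at byte 6)

Answer: U+0025 U+01E7 U+4FC9 U+F7DE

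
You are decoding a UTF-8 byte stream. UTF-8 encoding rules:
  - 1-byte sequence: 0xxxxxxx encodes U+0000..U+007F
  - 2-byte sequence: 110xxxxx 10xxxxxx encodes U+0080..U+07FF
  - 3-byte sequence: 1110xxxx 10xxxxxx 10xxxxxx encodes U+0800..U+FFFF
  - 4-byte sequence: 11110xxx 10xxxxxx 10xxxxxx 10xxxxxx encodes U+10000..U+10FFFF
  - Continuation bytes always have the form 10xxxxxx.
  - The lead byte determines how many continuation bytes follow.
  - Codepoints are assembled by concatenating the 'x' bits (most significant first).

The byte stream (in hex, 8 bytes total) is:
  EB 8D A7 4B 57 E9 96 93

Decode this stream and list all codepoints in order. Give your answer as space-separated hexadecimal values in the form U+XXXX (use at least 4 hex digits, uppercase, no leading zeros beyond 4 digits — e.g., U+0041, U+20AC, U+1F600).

Byte[0]=EB: 3-byte lead, need 2 cont bytes. acc=0xB
Byte[1]=8D: continuation. acc=(acc<<6)|0x0D=0x2CD
Byte[2]=A7: continuation. acc=(acc<<6)|0x27=0xB367
Completed: cp=U+B367 (starts at byte 0)
Byte[3]=4B: 1-byte ASCII. cp=U+004B
Byte[4]=57: 1-byte ASCII. cp=U+0057
Byte[5]=E9: 3-byte lead, need 2 cont bytes. acc=0x9
Byte[6]=96: continuation. acc=(acc<<6)|0x16=0x256
Byte[7]=93: continuation. acc=(acc<<6)|0x13=0x9593
Completed: cp=U+9593 (starts at byte 5)

Answer: U+B367 U+004B U+0057 U+9593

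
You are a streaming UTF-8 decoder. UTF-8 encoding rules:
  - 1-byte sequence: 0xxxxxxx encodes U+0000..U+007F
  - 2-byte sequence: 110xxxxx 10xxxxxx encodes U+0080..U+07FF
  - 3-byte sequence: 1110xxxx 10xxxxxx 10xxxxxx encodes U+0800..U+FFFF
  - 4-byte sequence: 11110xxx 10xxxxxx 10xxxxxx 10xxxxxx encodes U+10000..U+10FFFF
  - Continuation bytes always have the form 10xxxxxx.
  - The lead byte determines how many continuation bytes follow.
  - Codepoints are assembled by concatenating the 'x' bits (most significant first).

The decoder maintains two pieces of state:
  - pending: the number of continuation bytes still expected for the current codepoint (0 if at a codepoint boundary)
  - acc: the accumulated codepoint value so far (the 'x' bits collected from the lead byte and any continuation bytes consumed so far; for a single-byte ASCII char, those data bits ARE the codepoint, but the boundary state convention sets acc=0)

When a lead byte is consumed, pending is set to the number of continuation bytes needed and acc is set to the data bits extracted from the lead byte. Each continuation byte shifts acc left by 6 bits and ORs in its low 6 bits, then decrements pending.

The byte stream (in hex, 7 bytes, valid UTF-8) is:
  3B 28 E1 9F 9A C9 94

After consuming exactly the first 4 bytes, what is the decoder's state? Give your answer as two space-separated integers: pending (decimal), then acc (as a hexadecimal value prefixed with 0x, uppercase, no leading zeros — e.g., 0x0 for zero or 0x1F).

Answer: 1 0x5F

Derivation:
Byte[0]=3B: 1-byte. pending=0, acc=0x0
Byte[1]=28: 1-byte. pending=0, acc=0x0
Byte[2]=E1: 3-byte lead. pending=2, acc=0x1
Byte[3]=9F: continuation. acc=(acc<<6)|0x1F=0x5F, pending=1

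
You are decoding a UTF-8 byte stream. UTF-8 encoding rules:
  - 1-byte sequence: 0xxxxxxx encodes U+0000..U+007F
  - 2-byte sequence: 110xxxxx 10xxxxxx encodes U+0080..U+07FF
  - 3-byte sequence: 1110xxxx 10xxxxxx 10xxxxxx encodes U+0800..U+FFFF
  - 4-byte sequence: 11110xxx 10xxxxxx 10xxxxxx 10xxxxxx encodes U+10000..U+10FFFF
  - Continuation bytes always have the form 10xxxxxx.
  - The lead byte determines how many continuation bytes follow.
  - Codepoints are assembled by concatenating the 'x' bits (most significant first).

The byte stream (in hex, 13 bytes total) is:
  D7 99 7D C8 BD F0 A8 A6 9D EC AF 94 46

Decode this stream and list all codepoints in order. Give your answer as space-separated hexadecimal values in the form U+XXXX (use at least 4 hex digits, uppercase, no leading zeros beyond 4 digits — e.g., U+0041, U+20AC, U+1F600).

Byte[0]=D7: 2-byte lead, need 1 cont bytes. acc=0x17
Byte[1]=99: continuation. acc=(acc<<6)|0x19=0x5D9
Completed: cp=U+05D9 (starts at byte 0)
Byte[2]=7D: 1-byte ASCII. cp=U+007D
Byte[3]=C8: 2-byte lead, need 1 cont bytes. acc=0x8
Byte[4]=BD: continuation. acc=(acc<<6)|0x3D=0x23D
Completed: cp=U+023D (starts at byte 3)
Byte[5]=F0: 4-byte lead, need 3 cont bytes. acc=0x0
Byte[6]=A8: continuation. acc=(acc<<6)|0x28=0x28
Byte[7]=A6: continuation. acc=(acc<<6)|0x26=0xA26
Byte[8]=9D: continuation. acc=(acc<<6)|0x1D=0x2899D
Completed: cp=U+2899D (starts at byte 5)
Byte[9]=EC: 3-byte lead, need 2 cont bytes. acc=0xC
Byte[10]=AF: continuation. acc=(acc<<6)|0x2F=0x32F
Byte[11]=94: continuation. acc=(acc<<6)|0x14=0xCBD4
Completed: cp=U+CBD4 (starts at byte 9)
Byte[12]=46: 1-byte ASCII. cp=U+0046

Answer: U+05D9 U+007D U+023D U+2899D U+CBD4 U+0046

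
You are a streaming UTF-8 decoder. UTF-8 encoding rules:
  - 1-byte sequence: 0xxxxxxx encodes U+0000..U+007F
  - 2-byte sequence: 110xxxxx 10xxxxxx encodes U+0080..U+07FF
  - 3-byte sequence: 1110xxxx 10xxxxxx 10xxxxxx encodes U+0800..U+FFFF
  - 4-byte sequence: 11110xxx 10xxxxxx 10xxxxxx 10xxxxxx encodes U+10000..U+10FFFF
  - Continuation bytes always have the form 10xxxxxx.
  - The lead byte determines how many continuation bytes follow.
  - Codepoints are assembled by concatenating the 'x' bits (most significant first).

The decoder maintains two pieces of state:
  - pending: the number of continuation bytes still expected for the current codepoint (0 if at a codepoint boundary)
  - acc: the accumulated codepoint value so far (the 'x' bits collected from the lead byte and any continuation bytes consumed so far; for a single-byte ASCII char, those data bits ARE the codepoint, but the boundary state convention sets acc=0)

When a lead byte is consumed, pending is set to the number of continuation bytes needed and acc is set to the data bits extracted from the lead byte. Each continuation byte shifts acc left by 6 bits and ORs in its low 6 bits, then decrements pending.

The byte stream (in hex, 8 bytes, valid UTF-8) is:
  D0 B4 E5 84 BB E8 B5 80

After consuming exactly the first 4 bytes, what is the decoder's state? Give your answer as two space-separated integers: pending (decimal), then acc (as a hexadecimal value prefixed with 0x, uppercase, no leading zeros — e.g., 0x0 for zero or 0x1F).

Answer: 1 0x144

Derivation:
Byte[0]=D0: 2-byte lead. pending=1, acc=0x10
Byte[1]=B4: continuation. acc=(acc<<6)|0x34=0x434, pending=0
Byte[2]=E5: 3-byte lead. pending=2, acc=0x5
Byte[3]=84: continuation. acc=(acc<<6)|0x04=0x144, pending=1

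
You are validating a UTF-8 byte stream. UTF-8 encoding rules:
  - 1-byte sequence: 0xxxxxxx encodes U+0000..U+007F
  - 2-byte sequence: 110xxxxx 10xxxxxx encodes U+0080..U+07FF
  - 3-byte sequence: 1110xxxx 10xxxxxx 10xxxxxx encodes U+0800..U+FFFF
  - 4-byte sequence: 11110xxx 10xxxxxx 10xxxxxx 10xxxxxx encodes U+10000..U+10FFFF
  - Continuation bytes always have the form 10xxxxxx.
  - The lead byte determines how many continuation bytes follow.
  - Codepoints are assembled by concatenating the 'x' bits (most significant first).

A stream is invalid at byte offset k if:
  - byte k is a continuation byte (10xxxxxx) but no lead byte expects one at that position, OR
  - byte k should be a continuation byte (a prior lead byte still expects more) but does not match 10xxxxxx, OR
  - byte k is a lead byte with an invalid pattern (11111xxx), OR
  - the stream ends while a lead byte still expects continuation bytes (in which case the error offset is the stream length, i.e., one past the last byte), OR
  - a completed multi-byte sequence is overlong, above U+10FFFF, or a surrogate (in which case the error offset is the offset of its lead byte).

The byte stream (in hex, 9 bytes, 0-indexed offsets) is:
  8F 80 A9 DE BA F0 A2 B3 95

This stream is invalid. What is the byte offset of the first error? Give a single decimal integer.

Byte[0]=8F: INVALID lead byte (not 0xxx/110x/1110/11110)

Answer: 0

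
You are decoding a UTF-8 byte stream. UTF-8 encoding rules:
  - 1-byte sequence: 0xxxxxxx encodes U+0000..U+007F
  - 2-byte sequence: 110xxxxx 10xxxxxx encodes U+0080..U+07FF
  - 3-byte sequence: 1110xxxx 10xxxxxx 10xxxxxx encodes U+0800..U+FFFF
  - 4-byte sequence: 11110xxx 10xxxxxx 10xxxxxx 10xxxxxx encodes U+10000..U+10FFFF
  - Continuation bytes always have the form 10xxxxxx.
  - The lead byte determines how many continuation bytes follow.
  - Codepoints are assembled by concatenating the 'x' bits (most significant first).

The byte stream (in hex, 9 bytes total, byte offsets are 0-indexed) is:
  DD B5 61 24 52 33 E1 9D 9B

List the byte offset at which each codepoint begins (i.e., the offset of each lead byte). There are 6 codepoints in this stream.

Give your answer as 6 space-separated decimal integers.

Answer: 0 2 3 4 5 6

Derivation:
Byte[0]=DD: 2-byte lead, need 1 cont bytes. acc=0x1D
Byte[1]=B5: continuation. acc=(acc<<6)|0x35=0x775
Completed: cp=U+0775 (starts at byte 0)
Byte[2]=61: 1-byte ASCII. cp=U+0061
Byte[3]=24: 1-byte ASCII. cp=U+0024
Byte[4]=52: 1-byte ASCII. cp=U+0052
Byte[5]=33: 1-byte ASCII. cp=U+0033
Byte[6]=E1: 3-byte lead, need 2 cont bytes. acc=0x1
Byte[7]=9D: continuation. acc=(acc<<6)|0x1D=0x5D
Byte[8]=9B: continuation. acc=(acc<<6)|0x1B=0x175B
Completed: cp=U+175B (starts at byte 6)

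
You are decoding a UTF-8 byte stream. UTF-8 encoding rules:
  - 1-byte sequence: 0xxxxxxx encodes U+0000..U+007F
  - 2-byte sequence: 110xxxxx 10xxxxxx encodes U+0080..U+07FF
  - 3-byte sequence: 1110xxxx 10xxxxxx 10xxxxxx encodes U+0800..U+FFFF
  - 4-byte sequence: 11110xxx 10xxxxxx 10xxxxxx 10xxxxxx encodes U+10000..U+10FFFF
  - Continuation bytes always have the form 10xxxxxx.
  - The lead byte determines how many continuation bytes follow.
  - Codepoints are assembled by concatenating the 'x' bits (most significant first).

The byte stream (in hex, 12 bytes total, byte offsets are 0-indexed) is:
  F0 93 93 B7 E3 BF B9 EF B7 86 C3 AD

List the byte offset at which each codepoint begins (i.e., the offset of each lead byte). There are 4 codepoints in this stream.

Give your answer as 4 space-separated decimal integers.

Byte[0]=F0: 4-byte lead, need 3 cont bytes. acc=0x0
Byte[1]=93: continuation. acc=(acc<<6)|0x13=0x13
Byte[2]=93: continuation. acc=(acc<<6)|0x13=0x4D3
Byte[3]=B7: continuation. acc=(acc<<6)|0x37=0x134F7
Completed: cp=U+134F7 (starts at byte 0)
Byte[4]=E3: 3-byte lead, need 2 cont bytes. acc=0x3
Byte[5]=BF: continuation. acc=(acc<<6)|0x3F=0xFF
Byte[6]=B9: continuation. acc=(acc<<6)|0x39=0x3FF9
Completed: cp=U+3FF9 (starts at byte 4)
Byte[7]=EF: 3-byte lead, need 2 cont bytes. acc=0xF
Byte[8]=B7: continuation. acc=(acc<<6)|0x37=0x3F7
Byte[9]=86: continuation. acc=(acc<<6)|0x06=0xFDC6
Completed: cp=U+FDC6 (starts at byte 7)
Byte[10]=C3: 2-byte lead, need 1 cont bytes. acc=0x3
Byte[11]=AD: continuation. acc=(acc<<6)|0x2D=0xED
Completed: cp=U+00ED (starts at byte 10)

Answer: 0 4 7 10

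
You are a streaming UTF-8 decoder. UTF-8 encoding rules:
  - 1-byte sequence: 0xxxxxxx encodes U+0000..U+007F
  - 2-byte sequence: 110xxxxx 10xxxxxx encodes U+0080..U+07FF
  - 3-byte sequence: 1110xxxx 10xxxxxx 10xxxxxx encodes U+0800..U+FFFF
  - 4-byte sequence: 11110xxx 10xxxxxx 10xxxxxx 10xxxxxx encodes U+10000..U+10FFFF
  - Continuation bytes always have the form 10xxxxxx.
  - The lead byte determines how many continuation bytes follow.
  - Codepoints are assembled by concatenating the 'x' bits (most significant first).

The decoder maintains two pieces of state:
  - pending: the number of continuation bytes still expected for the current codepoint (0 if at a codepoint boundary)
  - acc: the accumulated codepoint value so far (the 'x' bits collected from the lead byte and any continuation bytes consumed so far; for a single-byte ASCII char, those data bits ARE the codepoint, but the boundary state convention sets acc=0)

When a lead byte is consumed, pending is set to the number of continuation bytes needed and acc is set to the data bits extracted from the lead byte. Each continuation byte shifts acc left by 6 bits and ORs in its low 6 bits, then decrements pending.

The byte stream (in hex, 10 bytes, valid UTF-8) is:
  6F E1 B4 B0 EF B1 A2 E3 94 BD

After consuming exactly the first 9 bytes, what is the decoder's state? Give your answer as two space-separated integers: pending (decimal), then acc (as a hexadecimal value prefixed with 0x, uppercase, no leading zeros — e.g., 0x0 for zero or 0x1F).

Answer: 1 0xD4

Derivation:
Byte[0]=6F: 1-byte. pending=0, acc=0x0
Byte[1]=E1: 3-byte lead. pending=2, acc=0x1
Byte[2]=B4: continuation. acc=(acc<<6)|0x34=0x74, pending=1
Byte[3]=B0: continuation. acc=(acc<<6)|0x30=0x1D30, pending=0
Byte[4]=EF: 3-byte lead. pending=2, acc=0xF
Byte[5]=B1: continuation. acc=(acc<<6)|0x31=0x3F1, pending=1
Byte[6]=A2: continuation. acc=(acc<<6)|0x22=0xFC62, pending=0
Byte[7]=E3: 3-byte lead. pending=2, acc=0x3
Byte[8]=94: continuation. acc=(acc<<6)|0x14=0xD4, pending=1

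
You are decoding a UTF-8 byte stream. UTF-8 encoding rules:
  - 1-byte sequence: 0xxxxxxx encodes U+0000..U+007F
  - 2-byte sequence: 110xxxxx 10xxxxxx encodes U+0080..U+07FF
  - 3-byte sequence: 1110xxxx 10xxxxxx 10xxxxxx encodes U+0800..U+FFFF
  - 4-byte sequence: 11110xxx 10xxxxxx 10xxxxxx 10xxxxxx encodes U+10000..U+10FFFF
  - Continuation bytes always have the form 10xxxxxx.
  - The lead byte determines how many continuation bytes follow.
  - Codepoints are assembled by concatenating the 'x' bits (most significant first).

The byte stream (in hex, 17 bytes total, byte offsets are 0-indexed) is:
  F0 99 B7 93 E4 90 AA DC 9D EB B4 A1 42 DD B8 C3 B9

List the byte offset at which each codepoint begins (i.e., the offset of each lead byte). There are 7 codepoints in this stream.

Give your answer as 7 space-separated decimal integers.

Answer: 0 4 7 9 12 13 15

Derivation:
Byte[0]=F0: 4-byte lead, need 3 cont bytes. acc=0x0
Byte[1]=99: continuation. acc=(acc<<6)|0x19=0x19
Byte[2]=B7: continuation. acc=(acc<<6)|0x37=0x677
Byte[3]=93: continuation. acc=(acc<<6)|0x13=0x19DD3
Completed: cp=U+19DD3 (starts at byte 0)
Byte[4]=E4: 3-byte lead, need 2 cont bytes. acc=0x4
Byte[5]=90: continuation. acc=(acc<<6)|0x10=0x110
Byte[6]=AA: continuation. acc=(acc<<6)|0x2A=0x442A
Completed: cp=U+442A (starts at byte 4)
Byte[7]=DC: 2-byte lead, need 1 cont bytes. acc=0x1C
Byte[8]=9D: continuation. acc=(acc<<6)|0x1D=0x71D
Completed: cp=U+071D (starts at byte 7)
Byte[9]=EB: 3-byte lead, need 2 cont bytes. acc=0xB
Byte[10]=B4: continuation. acc=(acc<<6)|0x34=0x2F4
Byte[11]=A1: continuation. acc=(acc<<6)|0x21=0xBD21
Completed: cp=U+BD21 (starts at byte 9)
Byte[12]=42: 1-byte ASCII. cp=U+0042
Byte[13]=DD: 2-byte lead, need 1 cont bytes. acc=0x1D
Byte[14]=B8: continuation. acc=(acc<<6)|0x38=0x778
Completed: cp=U+0778 (starts at byte 13)
Byte[15]=C3: 2-byte lead, need 1 cont bytes. acc=0x3
Byte[16]=B9: continuation. acc=(acc<<6)|0x39=0xF9
Completed: cp=U+00F9 (starts at byte 15)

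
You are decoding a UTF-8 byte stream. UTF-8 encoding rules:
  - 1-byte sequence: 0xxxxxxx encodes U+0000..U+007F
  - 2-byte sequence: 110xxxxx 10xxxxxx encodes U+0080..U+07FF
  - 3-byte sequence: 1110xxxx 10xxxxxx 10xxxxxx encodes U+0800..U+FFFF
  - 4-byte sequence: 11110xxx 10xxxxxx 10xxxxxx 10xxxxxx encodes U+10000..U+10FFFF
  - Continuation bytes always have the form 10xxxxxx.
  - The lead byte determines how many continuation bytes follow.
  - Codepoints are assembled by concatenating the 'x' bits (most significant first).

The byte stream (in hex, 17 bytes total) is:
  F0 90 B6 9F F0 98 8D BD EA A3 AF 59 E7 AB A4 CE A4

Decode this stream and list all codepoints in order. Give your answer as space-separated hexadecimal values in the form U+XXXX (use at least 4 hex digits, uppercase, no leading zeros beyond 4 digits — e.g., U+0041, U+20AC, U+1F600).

Answer: U+10D9F U+1837D U+A8EF U+0059 U+7AE4 U+03A4

Derivation:
Byte[0]=F0: 4-byte lead, need 3 cont bytes. acc=0x0
Byte[1]=90: continuation. acc=(acc<<6)|0x10=0x10
Byte[2]=B6: continuation. acc=(acc<<6)|0x36=0x436
Byte[3]=9F: continuation. acc=(acc<<6)|0x1F=0x10D9F
Completed: cp=U+10D9F (starts at byte 0)
Byte[4]=F0: 4-byte lead, need 3 cont bytes. acc=0x0
Byte[5]=98: continuation. acc=(acc<<6)|0x18=0x18
Byte[6]=8D: continuation. acc=(acc<<6)|0x0D=0x60D
Byte[7]=BD: continuation. acc=(acc<<6)|0x3D=0x1837D
Completed: cp=U+1837D (starts at byte 4)
Byte[8]=EA: 3-byte lead, need 2 cont bytes. acc=0xA
Byte[9]=A3: continuation. acc=(acc<<6)|0x23=0x2A3
Byte[10]=AF: continuation. acc=(acc<<6)|0x2F=0xA8EF
Completed: cp=U+A8EF (starts at byte 8)
Byte[11]=59: 1-byte ASCII. cp=U+0059
Byte[12]=E7: 3-byte lead, need 2 cont bytes. acc=0x7
Byte[13]=AB: continuation. acc=(acc<<6)|0x2B=0x1EB
Byte[14]=A4: continuation. acc=(acc<<6)|0x24=0x7AE4
Completed: cp=U+7AE4 (starts at byte 12)
Byte[15]=CE: 2-byte lead, need 1 cont bytes. acc=0xE
Byte[16]=A4: continuation. acc=(acc<<6)|0x24=0x3A4
Completed: cp=U+03A4 (starts at byte 15)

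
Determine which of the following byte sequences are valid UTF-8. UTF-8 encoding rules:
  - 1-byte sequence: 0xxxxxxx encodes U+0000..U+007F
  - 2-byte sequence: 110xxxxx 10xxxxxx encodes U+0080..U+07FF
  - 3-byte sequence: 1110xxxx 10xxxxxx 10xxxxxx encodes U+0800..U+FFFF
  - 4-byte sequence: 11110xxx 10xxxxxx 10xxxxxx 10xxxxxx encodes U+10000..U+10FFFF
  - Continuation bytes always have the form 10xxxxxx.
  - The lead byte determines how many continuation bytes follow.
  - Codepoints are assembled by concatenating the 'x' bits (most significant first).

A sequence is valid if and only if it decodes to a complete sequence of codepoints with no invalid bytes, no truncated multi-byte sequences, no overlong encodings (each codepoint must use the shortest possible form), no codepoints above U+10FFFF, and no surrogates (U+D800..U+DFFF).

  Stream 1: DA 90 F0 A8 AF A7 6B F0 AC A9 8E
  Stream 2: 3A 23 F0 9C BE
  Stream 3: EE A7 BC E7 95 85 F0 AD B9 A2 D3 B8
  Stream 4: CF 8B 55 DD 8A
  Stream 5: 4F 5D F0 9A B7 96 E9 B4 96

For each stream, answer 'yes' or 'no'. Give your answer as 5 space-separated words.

Stream 1: decodes cleanly. VALID
Stream 2: error at byte offset 5. INVALID
Stream 3: decodes cleanly. VALID
Stream 4: decodes cleanly. VALID
Stream 5: decodes cleanly. VALID

Answer: yes no yes yes yes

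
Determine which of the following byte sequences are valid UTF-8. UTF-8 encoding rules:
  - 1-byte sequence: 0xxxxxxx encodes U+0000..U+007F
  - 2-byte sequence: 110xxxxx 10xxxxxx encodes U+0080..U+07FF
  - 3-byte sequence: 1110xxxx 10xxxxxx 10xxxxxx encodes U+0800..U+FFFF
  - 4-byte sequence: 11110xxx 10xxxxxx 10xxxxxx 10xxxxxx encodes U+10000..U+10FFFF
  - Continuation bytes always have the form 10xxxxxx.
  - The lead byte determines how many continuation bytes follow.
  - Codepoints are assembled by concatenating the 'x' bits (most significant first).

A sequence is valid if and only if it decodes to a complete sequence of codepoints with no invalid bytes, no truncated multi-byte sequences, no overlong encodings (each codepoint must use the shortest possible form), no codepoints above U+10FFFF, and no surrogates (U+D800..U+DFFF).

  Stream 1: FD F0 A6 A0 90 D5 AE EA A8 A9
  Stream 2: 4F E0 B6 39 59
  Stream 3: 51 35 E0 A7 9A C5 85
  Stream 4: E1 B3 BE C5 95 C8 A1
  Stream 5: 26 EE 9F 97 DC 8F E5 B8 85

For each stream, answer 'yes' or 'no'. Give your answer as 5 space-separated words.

Stream 1: error at byte offset 0. INVALID
Stream 2: error at byte offset 3. INVALID
Stream 3: decodes cleanly. VALID
Stream 4: decodes cleanly. VALID
Stream 5: decodes cleanly. VALID

Answer: no no yes yes yes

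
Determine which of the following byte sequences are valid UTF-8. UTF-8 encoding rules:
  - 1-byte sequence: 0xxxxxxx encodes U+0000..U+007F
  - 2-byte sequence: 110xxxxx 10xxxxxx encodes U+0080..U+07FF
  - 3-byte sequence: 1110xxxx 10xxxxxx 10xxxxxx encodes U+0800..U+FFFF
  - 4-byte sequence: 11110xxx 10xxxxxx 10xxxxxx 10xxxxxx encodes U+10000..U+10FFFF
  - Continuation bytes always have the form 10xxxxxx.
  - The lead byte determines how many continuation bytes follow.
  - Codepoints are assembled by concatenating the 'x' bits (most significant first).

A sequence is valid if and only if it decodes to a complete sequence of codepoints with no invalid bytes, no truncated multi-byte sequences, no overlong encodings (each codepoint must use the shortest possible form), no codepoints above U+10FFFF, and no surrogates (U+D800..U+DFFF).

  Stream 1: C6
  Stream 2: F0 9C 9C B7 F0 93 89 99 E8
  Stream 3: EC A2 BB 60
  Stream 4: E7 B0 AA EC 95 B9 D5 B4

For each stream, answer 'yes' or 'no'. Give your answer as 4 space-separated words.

Stream 1: error at byte offset 1. INVALID
Stream 2: error at byte offset 9. INVALID
Stream 3: decodes cleanly. VALID
Stream 4: decodes cleanly. VALID

Answer: no no yes yes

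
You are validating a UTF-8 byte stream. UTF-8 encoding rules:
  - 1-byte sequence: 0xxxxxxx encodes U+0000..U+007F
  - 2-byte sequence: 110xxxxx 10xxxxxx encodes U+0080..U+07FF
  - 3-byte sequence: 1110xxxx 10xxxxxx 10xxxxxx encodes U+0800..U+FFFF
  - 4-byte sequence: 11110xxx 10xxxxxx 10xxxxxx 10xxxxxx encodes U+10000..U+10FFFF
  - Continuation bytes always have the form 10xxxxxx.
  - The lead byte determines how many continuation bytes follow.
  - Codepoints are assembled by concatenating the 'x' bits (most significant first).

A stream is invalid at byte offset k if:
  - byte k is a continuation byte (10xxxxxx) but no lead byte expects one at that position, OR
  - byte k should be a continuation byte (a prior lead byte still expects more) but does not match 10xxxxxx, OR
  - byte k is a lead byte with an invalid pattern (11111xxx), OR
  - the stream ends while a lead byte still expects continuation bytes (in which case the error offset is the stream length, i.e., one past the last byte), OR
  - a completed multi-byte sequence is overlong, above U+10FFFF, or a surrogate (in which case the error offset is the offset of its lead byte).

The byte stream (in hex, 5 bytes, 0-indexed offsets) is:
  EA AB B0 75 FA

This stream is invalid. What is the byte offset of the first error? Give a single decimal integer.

Byte[0]=EA: 3-byte lead, need 2 cont bytes. acc=0xA
Byte[1]=AB: continuation. acc=(acc<<6)|0x2B=0x2AB
Byte[2]=B0: continuation. acc=(acc<<6)|0x30=0xAAF0
Completed: cp=U+AAF0 (starts at byte 0)
Byte[3]=75: 1-byte ASCII. cp=U+0075
Byte[4]=FA: INVALID lead byte (not 0xxx/110x/1110/11110)

Answer: 4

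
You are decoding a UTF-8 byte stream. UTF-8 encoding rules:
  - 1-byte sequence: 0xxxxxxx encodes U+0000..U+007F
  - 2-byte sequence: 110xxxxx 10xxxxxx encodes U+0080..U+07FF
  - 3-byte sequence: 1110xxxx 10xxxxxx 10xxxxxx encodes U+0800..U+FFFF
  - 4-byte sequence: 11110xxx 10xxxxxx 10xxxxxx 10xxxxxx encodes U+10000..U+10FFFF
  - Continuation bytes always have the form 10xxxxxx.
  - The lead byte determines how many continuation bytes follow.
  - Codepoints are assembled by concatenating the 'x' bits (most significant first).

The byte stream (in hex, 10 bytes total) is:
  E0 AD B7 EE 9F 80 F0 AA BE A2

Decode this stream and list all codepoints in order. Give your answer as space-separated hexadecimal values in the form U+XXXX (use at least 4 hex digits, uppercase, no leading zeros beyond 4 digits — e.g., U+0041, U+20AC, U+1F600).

Byte[0]=E0: 3-byte lead, need 2 cont bytes. acc=0x0
Byte[1]=AD: continuation. acc=(acc<<6)|0x2D=0x2D
Byte[2]=B7: continuation. acc=(acc<<6)|0x37=0xB77
Completed: cp=U+0B77 (starts at byte 0)
Byte[3]=EE: 3-byte lead, need 2 cont bytes. acc=0xE
Byte[4]=9F: continuation. acc=(acc<<6)|0x1F=0x39F
Byte[5]=80: continuation. acc=(acc<<6)|0x00=0xE7C0
Completed: cp=U+E7C0 (starts at byte 3)
Byte[6]=F0: 4-byte lead, need 3 cont bytes. acc=0x0
Byte[7]=AA: continuation. acc=(acc<<6)|0x2A=0x2A
Byte[8]=BE: continuation. acc=(acc<<6)|0x3E=0xABE
Byte[9]=A2: continuation. acc=(acc<<6)|0x22=0x2AFA2
Completed: cp=U+2AFA2 (starts at byte 6)

Answer: U+0B77 U+E7C0 U+2AFA2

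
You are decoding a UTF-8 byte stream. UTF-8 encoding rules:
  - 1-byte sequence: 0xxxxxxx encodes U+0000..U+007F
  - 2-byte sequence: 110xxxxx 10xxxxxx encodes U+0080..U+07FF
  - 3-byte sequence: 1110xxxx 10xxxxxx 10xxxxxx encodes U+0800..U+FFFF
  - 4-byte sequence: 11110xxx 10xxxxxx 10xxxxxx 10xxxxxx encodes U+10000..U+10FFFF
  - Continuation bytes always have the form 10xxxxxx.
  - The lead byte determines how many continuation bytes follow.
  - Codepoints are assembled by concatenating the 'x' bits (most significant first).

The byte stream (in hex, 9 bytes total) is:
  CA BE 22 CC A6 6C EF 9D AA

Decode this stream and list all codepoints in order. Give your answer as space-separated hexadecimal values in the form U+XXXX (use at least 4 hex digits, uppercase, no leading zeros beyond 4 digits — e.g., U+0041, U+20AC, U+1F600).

Byte[0]=CA: 2-byte lead, need 1 cont bytes. acc=0xA
Byte[1]=BE: continuation. acc=(acc<<6)|0x3E=0x2BE
Completed: cp=U+02BE (starts at byte 0)
Byte[2]=22: 1-byte ASCII. cp=U+0022
Byte[3]=CC: 2-byte lead, need 1 cont bytes. acc=0xC
Byte[4]=A6: continuation. acc=(acc<<6)|0x26=0x326
Completed: cp=U+0326 (starts at byte 3)
Byte[5]=6C: 1-byte ASCII. cp=U+006C
Byte[6]=EF: 3-byte lead, need 2 cont bytes. acc=0xF
Byte[7]=9D: continuation. acc=(acc<<6)|0x1D=0x3DD
Byte[8]=AA: continuation. acc=(acc<<6)|0x2A=0xF76A
Completed: cp=U+F76A (starts at byte 6)

Answer: U+02BE U+0022 U+0326 U+006C U+F76A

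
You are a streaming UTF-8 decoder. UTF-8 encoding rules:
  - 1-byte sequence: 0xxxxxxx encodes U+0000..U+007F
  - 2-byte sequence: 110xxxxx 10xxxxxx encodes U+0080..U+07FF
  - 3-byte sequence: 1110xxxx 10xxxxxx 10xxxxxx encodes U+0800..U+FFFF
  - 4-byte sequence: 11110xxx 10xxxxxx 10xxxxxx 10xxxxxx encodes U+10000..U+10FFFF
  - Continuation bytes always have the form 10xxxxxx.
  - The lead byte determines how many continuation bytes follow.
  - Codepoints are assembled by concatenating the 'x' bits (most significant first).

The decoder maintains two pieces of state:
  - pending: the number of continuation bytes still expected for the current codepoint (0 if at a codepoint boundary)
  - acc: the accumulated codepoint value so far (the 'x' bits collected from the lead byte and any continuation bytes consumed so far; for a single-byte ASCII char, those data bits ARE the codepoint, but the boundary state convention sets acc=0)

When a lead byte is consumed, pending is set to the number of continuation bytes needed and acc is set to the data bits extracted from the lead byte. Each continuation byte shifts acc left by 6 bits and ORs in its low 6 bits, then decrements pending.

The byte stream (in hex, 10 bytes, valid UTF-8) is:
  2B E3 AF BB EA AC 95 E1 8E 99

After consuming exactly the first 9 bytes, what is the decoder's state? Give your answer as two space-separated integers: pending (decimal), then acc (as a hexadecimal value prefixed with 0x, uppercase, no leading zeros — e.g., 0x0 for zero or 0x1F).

Byte[0]=2B: 1-byte. pending=0, acc=0x0
Byte[1]=E3: 3-byte lead. pending=2, acc=0x3
Byte[2]=AF: continuation. acc=(acc<<6)|0x2F=0xEF, pending=1
Byte[3]=BB: continuation. acc=(acc<<6)|0x3B=0x3BFB, pending=0
Byte[4]=EA: 3-byte lead. pending=2, acc=0xA
Byte[5]=AC: continuation. acc=(acc<<6)|0x2C=0x2AC, pending=1
Byte[6]=95: continuation. acc=(acc<<6)|0x15=0xAB15, pending=0
Byte[7]=E1: 3-byte lead. pending=2, acc=0x1
Byte[8]=8E: continuation. acc=(acc<<6)|0x0E=0x4E, pending=1

Answer: 1 0x4E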